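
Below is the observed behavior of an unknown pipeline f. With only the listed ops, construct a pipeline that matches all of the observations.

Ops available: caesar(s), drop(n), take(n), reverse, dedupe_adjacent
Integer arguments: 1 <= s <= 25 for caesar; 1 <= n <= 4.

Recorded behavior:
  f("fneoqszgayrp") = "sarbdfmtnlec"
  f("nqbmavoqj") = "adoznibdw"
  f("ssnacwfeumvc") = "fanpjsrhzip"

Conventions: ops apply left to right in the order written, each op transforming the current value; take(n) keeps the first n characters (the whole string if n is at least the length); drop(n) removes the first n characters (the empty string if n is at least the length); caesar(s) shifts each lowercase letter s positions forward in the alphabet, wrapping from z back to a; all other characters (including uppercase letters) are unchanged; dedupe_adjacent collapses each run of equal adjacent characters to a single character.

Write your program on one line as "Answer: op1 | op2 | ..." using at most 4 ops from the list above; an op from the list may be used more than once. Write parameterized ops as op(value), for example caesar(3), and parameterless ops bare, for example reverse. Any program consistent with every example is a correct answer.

caesar(11) | dedupe_adjacent | caesar(2)

Check, running the answer program on each example:
  "fneoqszgayrp" -> "qypzbdkrljca" -> "qypzbdkrljca" -> "sarbdfmtnlec"
  "nqbmavoqj" -> "ybmxlgzbu" -> "ybmxlgzbu" -> "adoznibdw"
  "ssnacwfeumvc" -> "ddylnhqpfxgn" -> "dylnhqpfxgn" -> "fanpjsrhzip"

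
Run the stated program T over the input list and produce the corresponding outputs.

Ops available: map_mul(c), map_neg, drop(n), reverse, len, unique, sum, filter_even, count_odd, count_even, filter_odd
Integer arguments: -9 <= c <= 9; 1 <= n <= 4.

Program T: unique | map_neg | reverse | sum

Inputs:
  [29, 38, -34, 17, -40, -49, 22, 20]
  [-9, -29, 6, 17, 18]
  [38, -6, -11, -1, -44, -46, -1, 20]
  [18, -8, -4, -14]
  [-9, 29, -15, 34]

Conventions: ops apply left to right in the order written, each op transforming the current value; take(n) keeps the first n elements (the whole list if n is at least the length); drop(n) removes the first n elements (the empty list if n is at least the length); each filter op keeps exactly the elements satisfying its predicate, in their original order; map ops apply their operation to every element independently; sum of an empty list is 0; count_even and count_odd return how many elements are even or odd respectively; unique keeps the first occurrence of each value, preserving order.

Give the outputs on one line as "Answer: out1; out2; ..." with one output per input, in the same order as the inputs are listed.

-3; -3; 50; 8; -39

Execution, op by op:
  [29, 38, -34, 17, -40, -49, 22, 20] -> [29, 38, -34, 17, -40, -49, 22, 20] -> [-29, -38, 34, -17, 40, 49, -22, -20] -> [-20, -22, 49, 40, -17, 34, -38, -29] -> -3
  [-9, -29, 6, 17, 18] -> [-9, -29, 6, 17, 18] -> [9, 29, -6, -17, -18] -> [-18, -17, -6, 29, 9] -> -3
  [38, -6, -11, -1, -44, -46, -1, 20] -> [38, -6, -11, -1, -44, -46, 20] -> [-38, 6, 11, 1, 44, 46, -20] -> [-20, 46, 44, 1, 11, 6, -38] -> 50
  [18, -8, -4, -14] -> [18, -8, -4, -14] -> [-18, 8, 4, 14] -> [14, 4, 8, -18] -> 8
  [-9, 29, -15, 34] -> [-9, 29, -15, 34] -> [9, -29, 15, -34] -> [-34, 15, -29, 9] -> -39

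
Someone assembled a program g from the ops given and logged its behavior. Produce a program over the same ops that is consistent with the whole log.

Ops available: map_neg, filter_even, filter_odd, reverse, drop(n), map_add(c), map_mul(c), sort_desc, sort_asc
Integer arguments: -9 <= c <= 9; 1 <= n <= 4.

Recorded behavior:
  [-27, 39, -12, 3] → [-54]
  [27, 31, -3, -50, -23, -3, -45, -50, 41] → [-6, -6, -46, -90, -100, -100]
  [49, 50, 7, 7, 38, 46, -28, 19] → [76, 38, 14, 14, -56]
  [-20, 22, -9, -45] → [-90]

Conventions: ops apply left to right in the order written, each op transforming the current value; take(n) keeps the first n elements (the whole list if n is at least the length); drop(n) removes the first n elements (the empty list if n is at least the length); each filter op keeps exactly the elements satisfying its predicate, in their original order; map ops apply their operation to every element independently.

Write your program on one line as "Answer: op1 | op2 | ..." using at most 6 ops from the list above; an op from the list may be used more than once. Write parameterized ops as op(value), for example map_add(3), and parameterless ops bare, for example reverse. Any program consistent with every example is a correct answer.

map_mul(-2) | sort_desc | map_neg | reverse | drop(3)

Check, running the answer program on each example:
  [-27, 39, -12, 3] -> [54, -78, 24, -6] -> [54, 24, -6, -78] -> [-54, -24, 6, 78] -> [78, 6, -24, -54] -> [-54]
  [27, 31, -3, -50, -23, -3, -45, -50, 41] -> [-54, -62, 6, 100, 46, 6, 90, 100, -82] -> [100, 100, 90, 46, 6, 6, -54, -62, -82] -> [-100, -100, -90, -46, -6, -6, 54, 62, 82] -> [82, 62, 54, -6, -6, -46, -90, -100, -100] -> [-6, -6, -46, -90, -100, -100]
  [49, 50, 7, 7, 38, 46, -28, 19] -> [-98, -100, -14, -14, -76, -92, 56, -38] -> [56, -14, -14, -38, -76, -92, -98, -100] -> [-56, 14, 14, 38, 76, 92, 98, 100] -> [100, 98, 92, 76, 38, 14, 14, -56] -> [76, 38, 14, 14, -56]
  [-20, 22, -9, -45] -> [40, -44, 18, 90] -> [90, 40, 18, -44] -> [-90, -40, -18, 44] -> [44, -18, -40, -90] -> [-90]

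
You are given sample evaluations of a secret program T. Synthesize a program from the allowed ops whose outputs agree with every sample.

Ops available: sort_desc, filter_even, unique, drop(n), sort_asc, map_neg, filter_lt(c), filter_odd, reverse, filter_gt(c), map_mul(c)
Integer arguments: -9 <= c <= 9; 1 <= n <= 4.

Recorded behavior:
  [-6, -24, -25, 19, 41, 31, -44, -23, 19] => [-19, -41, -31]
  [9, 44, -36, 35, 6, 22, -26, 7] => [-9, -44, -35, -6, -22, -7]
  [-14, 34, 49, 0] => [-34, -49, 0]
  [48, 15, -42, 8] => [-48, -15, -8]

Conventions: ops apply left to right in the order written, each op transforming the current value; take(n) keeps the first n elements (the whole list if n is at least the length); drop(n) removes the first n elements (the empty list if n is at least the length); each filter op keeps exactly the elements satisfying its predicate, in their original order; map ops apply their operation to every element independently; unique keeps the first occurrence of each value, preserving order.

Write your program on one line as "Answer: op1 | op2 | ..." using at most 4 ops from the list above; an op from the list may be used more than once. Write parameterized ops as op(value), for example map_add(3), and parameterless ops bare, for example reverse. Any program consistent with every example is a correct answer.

filter_gt(-4) | unique | map_neg

Check, running the answer program on each example:
  [-6, -24, -25, 19, 41, 31, -44, -23, 19] -> [19, 41, 31, 19] -> [19, 41, 31] -> [-19, -41, -31]
  [9, 44, -36, 35, 6, 22, -26, 7] -> [9, 44, 35, 6, 22, 7] -> [9, 44, 35, 6, 22, 7] -> [-9, -44, -35, -6, -22, -7]
  [-14, 34, 49, 0] -> [34, 49, 0] -> [34, 49, 0] -> [-34, -49, 0]
  [48, 15, -42, 8] -> [48, 15, 8] -> [48, 15, 8] -> [-48, -15, -8]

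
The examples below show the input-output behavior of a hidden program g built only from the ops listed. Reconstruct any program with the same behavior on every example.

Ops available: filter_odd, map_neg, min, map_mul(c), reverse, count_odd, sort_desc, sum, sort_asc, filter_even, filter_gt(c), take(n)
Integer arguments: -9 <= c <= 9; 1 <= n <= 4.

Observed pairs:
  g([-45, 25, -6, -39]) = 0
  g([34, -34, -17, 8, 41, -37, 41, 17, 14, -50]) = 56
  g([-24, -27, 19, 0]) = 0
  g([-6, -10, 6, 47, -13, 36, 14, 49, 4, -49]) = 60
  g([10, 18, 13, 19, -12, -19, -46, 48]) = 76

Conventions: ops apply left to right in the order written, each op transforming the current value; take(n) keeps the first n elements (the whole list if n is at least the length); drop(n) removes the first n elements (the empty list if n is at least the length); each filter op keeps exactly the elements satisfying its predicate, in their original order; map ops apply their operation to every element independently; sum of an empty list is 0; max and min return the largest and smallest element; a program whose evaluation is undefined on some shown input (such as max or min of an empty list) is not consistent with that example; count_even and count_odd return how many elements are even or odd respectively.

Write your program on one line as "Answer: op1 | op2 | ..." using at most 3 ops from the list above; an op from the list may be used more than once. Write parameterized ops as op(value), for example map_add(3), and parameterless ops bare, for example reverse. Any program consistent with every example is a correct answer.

filter_even | filter_gt(-3) | sum

Check, running the answer program on each example:
  [-45, 25, -6, -39] -> [-6] -> [] -> 0
  [34, -34, -17, 8, 41, -37, 41, 17, 14, -50] -> [34, -34, 8, 14, -50] -> [34, 8, 14] -> 56
  [-24, -27, 19, 0] -> [-24, 0] -> [0] -> 0
  [-6, -10, 6, 47, -13, 36, 14, 49, 4, -49] -> [-6, -10, 6, 36, 14, 4] -> [6, 36, 14, 4] -> 60
  [10, 18, 13, 19, -12, -19, -46, 48] -> [10, 18, -12, -46, 48] -> [10, 18, 48] -> 76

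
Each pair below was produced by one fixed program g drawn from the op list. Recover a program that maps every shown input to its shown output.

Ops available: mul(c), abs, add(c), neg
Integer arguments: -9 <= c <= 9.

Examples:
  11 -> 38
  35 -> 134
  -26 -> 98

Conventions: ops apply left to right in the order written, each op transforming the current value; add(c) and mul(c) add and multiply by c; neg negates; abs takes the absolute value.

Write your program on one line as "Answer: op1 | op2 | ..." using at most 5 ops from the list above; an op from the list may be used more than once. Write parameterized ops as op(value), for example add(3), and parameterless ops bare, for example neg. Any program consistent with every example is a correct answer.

mul(4) | neg | abs | add(-6)

Check, running the answer program on each example:
  11 -> 44 -> -44 -> 44 -> 38
  35 -> 140 -> -140 -> 140 -> 134
  -26 -> -104 -> 104 -> 104 -> 98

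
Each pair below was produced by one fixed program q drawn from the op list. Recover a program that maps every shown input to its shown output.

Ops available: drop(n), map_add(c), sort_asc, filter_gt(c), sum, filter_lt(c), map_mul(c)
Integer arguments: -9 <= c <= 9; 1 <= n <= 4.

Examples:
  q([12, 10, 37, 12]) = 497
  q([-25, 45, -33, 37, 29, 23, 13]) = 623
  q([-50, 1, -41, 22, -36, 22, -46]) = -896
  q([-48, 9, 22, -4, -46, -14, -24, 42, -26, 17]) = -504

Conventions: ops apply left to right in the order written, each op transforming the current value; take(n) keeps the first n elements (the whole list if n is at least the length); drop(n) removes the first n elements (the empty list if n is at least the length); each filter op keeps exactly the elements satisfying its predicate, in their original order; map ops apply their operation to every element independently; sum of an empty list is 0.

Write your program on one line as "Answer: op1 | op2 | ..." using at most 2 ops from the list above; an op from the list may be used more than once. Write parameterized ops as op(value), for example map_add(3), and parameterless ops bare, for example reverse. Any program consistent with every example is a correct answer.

map_mul(7) | sum

Check, running the answer program on each example:
  [12, 10, 37, 12] -> [84, 70, 259, 84] -> 497
  [-25, 45, -33, 37, 29, 23, 13] -> [-175, 315, -231, 259, 203, 161, 91] -> 623
  [-50, 1, -41, 22, -36, 22, -46] -> [-350, 7, -287, 154, -252, 154, -322] -> -896
  [-48, 9, 22, -4, -46, -14, -24, 42, -26, 17] -> [-336, 63, 154, -28, -322, -98, -168, 294, -182, 119] -> -504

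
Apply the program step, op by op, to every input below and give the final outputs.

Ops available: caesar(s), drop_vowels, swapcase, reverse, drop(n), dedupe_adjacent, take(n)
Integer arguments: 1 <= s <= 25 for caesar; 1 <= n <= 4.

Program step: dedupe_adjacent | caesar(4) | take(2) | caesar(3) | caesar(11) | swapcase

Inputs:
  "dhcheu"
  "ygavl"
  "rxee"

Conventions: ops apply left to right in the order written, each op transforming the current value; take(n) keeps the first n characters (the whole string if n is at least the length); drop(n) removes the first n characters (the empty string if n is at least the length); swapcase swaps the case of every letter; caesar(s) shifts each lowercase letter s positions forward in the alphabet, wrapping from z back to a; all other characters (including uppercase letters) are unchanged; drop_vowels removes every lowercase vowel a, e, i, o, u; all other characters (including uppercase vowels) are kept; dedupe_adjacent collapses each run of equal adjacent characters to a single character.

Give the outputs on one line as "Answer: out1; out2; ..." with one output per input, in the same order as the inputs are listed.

Execution, op by op:
  "dhcheu" -> "dhcheu" -> "hlgliy" -> "hl" -> "ko" -> "vz" -> "VZ"
  "ygavl" -> "ygavl" -> "ckezp" -> "ck" -> "fn" -> "qy" -> "QY"
  "rxee" -> "rxe" -> "vbi" -> "vb" -> "ye" -> "jp" -> "JP"

"VZ"; "QY"; "JP"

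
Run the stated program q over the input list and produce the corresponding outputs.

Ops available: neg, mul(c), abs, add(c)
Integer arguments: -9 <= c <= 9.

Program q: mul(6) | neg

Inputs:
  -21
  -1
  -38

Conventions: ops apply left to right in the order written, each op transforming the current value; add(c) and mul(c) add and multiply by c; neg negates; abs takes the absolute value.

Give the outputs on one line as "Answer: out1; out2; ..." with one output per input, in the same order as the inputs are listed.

Execution, op by op:
  -21 -> -126 -> 126
  -1 -> -6 -> 6
  -38 -> -228 -> 228

126; 6; 228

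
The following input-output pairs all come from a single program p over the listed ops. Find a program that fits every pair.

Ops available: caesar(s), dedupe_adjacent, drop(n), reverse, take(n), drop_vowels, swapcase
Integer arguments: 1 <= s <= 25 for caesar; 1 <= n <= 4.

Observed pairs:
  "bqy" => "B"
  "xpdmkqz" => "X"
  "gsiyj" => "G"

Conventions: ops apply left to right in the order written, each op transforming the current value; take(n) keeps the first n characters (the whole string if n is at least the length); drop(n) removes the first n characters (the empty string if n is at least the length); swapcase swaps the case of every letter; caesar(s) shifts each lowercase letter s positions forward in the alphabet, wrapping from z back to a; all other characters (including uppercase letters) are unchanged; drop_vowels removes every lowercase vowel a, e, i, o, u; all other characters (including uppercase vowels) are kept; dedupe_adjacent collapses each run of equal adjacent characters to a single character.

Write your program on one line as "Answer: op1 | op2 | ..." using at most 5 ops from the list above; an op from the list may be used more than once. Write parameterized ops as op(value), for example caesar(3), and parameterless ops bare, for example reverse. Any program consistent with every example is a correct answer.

reverse | drop_vowels | swapcase | reverse | take(1)

Check, running the answer program on each example:
  "bqy" -> "yqb" -> "yqb" -> "YQB" -> "BQY" -> "B"
  "xpdmkqz" -> "zqkmdpx" -> "zqkmdpx" -> "ZQKMDPX" -> "XPDMKQZ" -> "X"
  "gsiyj" -> "jyisg" -> "jysg" -> "JYSG" -> "GSYJ" -> "G"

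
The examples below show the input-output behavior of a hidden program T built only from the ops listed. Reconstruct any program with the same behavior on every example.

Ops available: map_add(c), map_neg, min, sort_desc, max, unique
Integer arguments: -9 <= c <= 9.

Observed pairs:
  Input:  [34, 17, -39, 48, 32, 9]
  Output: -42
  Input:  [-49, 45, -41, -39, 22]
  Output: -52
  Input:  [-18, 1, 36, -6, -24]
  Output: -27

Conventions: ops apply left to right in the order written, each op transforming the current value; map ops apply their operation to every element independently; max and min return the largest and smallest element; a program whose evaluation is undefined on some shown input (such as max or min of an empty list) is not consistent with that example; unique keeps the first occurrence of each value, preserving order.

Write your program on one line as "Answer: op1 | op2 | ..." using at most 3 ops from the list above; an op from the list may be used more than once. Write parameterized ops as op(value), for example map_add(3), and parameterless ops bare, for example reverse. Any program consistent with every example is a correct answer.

map_add(-3) | sort_desc | min

Check, running the answer program on each example:
  [34, 17, -39, 48, 32, 9] -> [31, 14, -42, 45, 29, 6] -> [45, 31, 29, 14, 6, -42] -> -42
  [-49, 45, -41, -39, 22] -> [-52, 42, -44, -42, 19] -> [42, 19, -42, -44, -52] -> -52
  [-18, 1, 36, -6, -24] -> [-21, -2, 33, -9, -27] -> [33, -2, -9, -21, -27] -> -27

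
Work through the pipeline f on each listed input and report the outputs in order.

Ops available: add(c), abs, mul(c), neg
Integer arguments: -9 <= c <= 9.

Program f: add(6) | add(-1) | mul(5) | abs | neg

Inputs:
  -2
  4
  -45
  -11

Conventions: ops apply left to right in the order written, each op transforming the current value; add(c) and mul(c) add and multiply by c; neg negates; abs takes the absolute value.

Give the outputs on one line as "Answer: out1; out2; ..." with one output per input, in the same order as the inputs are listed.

Execution, op by op:
  -2 -> 4 -> 3 -> 15 -> 15 -> -15
  4 -> 10 -> 9 -> 45 -> 45 -> -45
  -45 -> -39 -> -40 -> -200 -> 200 -> -200
  -11 -> -5 -> -6 -> -30 -> 30 -> -30

-15; -45; -200; -30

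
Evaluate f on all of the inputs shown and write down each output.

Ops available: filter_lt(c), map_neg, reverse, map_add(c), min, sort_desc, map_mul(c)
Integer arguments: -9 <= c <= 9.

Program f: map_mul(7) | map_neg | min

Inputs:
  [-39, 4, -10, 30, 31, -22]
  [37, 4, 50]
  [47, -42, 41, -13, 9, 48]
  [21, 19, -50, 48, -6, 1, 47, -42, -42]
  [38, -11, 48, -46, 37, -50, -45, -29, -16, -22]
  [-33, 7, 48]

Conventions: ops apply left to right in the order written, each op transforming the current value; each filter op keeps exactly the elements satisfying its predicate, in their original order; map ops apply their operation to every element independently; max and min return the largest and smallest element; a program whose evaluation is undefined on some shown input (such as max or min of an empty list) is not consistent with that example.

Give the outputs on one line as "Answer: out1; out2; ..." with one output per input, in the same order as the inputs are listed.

-217; -350; -336; -336; -336; -336

Execution, op by op:
  [-39, 4, -10, 30, 31, -22] -> [-273, 28, -70, 210, 217, -154] -> [273, -28, 70, -210, -217, 154] -> -217
  [37, 4, 50] -> [259, 28, 350] -> [-259, -28, -350] -> -350
  [47, -42, 41, -13, 9, 48] -> [329, -294, 287, -91, 63, 336] -> [-329, 294, -287, 91, -63, -336] -> -336
  [21, 19, -50, 48, -6, 1, 47, -42, -42] -> [147, 133, -350, 336, -42, 7, 329, -294, -294] -> [-147, -133, 350, -336, 42, -7, -329, 294, 294] -> -336
  [38, -11, 48, -46, 37, -50, -45, -29, -16, -22] -> [266, -77, 336, -322, 259, -350, -315, -203, -112, -154] -> [-266, 77, -336, 322, -259, 350, 315, 203, 112, 154] -> -336
  [-33, 7, 48] -> [-231, 49, 336] -> [231, -49, -336] -> -336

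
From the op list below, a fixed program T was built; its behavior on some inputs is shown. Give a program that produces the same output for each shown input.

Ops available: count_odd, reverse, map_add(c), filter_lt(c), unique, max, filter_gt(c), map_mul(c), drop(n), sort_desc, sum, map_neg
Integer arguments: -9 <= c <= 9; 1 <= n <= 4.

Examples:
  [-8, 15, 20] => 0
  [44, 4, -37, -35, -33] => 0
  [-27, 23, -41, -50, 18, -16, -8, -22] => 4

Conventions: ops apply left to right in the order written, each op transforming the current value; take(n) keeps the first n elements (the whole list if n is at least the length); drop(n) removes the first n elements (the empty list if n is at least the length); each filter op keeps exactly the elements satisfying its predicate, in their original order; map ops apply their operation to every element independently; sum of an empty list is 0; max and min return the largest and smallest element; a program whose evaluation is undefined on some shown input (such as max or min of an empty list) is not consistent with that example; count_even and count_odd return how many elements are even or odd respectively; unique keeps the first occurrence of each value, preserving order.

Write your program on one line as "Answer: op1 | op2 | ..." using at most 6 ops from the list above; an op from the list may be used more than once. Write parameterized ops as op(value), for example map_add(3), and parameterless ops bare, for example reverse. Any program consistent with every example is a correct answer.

map_add(-9) | drop(2) | filter_lt(-9) | map_neg | count_odd

Check, running the answer program on each example:
  [-8, 15, 20] -> [-17, 6, 11] -> [11] -> [] -> [] -> 0
  [44, 4, -37, -35, -33] -> [35, -5, -46, -44, -42] -> [-46, -44, -42] -> [-46, -44, -42] -> [46, 44, 42] -> 0
  [-27, 23, -41, -50, 18, -16, -8, -22] -> [-36, 14, -50, -59, 9, -25, -17, -31] -> [-50, -59, 9, -25, -17, -31] -> [-50, -59, -25, -17, -31] -> [50, 59, 25, 17, 31] -> 4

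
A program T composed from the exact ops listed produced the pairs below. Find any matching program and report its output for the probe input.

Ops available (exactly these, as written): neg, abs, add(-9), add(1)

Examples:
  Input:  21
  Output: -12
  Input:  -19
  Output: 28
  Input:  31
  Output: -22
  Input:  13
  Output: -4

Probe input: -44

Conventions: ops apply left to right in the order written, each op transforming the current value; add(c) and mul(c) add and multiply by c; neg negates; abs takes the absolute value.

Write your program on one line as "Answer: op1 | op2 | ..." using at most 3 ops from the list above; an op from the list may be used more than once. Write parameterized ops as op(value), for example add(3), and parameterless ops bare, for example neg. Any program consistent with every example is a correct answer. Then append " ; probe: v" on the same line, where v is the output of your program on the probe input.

add(-9) | neg ; probe: 53

Check, running the answer program on each example:
  21 -> 12 -> -12
  -19 -> -28 -> 28
  31 -> 22 -> -22
  13 -> 4 -> -4
  probe: -44 -> -53 -> 53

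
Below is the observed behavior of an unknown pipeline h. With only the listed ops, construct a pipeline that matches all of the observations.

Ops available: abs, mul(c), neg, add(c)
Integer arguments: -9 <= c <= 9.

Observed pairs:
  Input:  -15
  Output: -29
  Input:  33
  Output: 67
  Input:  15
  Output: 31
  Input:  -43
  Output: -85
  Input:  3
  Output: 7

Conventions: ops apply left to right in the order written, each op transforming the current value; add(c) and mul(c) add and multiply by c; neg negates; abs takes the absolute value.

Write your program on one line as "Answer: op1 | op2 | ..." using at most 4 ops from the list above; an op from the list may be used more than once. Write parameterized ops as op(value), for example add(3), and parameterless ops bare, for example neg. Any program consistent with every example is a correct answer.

add(-1) | neg | mul(-2) | add(3)

Check, running the answer program on each example:
  -15 -> -16 -> 16 -> -32 -> -29
  33 -> 32 -> -32 -> 64 -> 67
  15 -> 14 -> -14 -> 28 -> 31
  -43 -> -44 -> 44 -> -88 -> -85
  3 -> 2 -> -2 -> 4 -> 7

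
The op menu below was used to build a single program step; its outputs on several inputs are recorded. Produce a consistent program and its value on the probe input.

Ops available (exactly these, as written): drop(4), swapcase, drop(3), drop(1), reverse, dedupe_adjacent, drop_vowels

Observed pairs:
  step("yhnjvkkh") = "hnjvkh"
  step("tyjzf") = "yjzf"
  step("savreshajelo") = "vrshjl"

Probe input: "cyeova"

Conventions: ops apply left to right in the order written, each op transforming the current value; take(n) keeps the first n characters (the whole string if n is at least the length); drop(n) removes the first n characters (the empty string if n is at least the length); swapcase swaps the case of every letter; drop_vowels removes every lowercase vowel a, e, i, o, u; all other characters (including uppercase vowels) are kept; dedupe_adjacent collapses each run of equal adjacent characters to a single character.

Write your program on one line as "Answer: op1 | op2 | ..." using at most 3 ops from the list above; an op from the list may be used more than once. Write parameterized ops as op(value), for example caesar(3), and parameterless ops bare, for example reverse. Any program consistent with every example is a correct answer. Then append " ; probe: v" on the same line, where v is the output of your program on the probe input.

drop_vowels | drop(1) | dedupe_adjacent ; probe: "yv"

Check, running the answer program on each example:
  "yhnjvkkh" -> "yhnjvkkh" -> "hnjvkkh" -> "hnjvkh"
  "tyjzf" -> "tyjzf" -> "yjzf" -> "yjzf"
  "savreshajelo" -> "svrshjl" -> "vrshjl" -> "vrshjl"
  probe: "cyeova" -> "cyv" -> "yv" -> "yv"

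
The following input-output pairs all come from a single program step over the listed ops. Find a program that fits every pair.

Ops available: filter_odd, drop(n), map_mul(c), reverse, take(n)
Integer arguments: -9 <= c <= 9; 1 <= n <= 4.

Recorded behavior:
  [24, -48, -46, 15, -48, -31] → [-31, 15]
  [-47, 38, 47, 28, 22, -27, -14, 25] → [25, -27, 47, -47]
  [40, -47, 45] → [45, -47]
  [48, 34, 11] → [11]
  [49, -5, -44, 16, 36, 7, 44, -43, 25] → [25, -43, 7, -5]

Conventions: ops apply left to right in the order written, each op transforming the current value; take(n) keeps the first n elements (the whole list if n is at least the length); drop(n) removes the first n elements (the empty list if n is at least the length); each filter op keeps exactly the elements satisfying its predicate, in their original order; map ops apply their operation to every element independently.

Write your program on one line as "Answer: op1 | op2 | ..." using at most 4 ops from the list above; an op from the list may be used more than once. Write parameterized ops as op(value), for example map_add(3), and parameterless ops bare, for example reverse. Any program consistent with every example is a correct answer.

reverse | filter_odd | take(4)

Check, running the answer program on each example:
  [24, -48, -46, 15, -48, -31] -> [-31, -48, 15, -46, -48, 24] -> [-31, 15] -> [-31, 15]
  [-47, 38, 47, 28, 22, -27, -14, 25] -> [25, -14, -27, 22, 28, 47, 38, -47] -> [25, -27, 47, -47] -> [25, -27, 47, -47]
  [40, -47, 45] -> [45, -47, 40] -> [45, -47] -> [45, -47]
  [48, 34, 11] -> [11, 34, 48] -> [11] -> [11]
  [49, -5, -44, 16, 36, 7, 44, -43, 25] -> [25, -43, 44, 7, 36, 16, -44, -5, 49] -> [25, -43, 7, -5, 49] -> [25, -43, 7, -5]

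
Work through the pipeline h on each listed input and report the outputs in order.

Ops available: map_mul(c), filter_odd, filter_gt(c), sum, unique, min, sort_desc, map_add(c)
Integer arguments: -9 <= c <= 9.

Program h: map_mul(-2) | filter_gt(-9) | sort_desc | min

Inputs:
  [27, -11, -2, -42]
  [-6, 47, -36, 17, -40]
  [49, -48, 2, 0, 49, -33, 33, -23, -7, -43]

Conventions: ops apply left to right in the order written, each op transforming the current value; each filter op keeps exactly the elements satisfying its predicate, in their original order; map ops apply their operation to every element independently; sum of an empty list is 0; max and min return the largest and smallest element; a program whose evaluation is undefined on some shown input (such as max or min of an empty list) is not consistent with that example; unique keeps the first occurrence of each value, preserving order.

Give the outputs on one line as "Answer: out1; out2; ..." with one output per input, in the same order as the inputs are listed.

Execution, op by op:
  [27, -11, -2, -42] -> [-54, 22, 4, 84] -> [22, 4, 84] -> [84, 22, 4] -> 4
  [-6, 47, -36, 17, -40] -> [12, -94, 72, -34, 80] -> [12, 72, 80] -> [80, 72, 12] -> 12
  [49, -48, 2, 0, 49, -33, 33, -23, -7, -43] -> [-98, 96, -4, 0, -98, 66, -66, 46, 14, 86] -> [96, -4, 0, 66, 46, 14, 86] -> [96, 86, 66, 46, 14, 0, -4] -> -4

4; 12; -4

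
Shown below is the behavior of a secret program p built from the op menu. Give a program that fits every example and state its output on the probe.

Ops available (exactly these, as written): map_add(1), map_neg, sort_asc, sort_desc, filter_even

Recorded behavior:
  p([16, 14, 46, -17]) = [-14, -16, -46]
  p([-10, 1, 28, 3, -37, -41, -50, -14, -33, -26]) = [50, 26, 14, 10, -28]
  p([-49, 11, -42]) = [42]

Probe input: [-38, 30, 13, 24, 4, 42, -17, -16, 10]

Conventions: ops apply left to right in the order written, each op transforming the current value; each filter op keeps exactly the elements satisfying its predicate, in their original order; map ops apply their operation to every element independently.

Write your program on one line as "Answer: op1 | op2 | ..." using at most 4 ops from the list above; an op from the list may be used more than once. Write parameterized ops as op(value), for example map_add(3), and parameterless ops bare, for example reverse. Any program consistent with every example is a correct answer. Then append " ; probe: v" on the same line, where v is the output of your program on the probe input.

map_neg | filter_even | sort_desc ; probe: [38, 16, -4, -10, -24, -30, -42]

Check, running the answer program on each example:
  [16, 14, 46, -17] -> [-16, -14, -46, 17] -> [-16, -14, -46] -> [-14, -16, -46]
  [-10, 1, 28, 3, -37, -41, -50, -14, -33, -26] -> [10, -1, -28, -3, 37, 41, 50, 14, 33, 26] -> [10, -28, 50, 14, 26] -> [50, 26, 14, 10, -28]
  [-49, 11, -42] -> [49, -11, 42] -> [42] -> [42]
  probe: [-38, 30, 13, 24, 4, 42, -17, -16, 10] -> [38, -30, -13, -24, -4, -42, 17, 16, -10] -> [38, -30, -24, -4, -42, 16, -10] -> [38, 16, -4, -10, -24, -30, -42]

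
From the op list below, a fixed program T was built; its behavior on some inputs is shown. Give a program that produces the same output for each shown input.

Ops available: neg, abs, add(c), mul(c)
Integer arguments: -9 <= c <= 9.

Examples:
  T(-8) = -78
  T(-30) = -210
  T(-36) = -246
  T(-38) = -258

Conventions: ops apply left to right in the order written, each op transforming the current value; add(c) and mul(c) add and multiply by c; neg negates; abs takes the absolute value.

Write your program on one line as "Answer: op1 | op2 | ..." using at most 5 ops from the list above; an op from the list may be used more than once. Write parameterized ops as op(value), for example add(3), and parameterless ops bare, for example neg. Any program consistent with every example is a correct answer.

neg | add(8) | add(-3) | neg | mul(6)

Check, running the answer program on each example:
  -8 -> 8 -> 16 -> 13 -> -13 -> -78
  -30 -> 30 -> 38 -> 35 -> -35 -> -210
  -36 -> 36 -> 44 -> 41 -> -41 -> -246
  -38 -> 38 -> 46 -> 43 -> -43 -> -258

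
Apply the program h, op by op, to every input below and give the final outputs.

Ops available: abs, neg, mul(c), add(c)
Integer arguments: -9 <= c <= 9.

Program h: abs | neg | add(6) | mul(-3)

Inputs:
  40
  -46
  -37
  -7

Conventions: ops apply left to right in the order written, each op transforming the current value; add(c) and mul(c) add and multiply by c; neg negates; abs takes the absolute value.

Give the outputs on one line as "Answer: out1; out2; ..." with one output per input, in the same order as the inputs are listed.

102; 120; 93; 3

Execution, op by op:
  40 -> 40 -> -40 -> -34 -> 102
  -46 -> 46 -> -46 -> -40 -> 120
  -37 -> 37 -> -37 -> -31 -> 93
  -7 -> 7 -> -7 -> -1 -> 3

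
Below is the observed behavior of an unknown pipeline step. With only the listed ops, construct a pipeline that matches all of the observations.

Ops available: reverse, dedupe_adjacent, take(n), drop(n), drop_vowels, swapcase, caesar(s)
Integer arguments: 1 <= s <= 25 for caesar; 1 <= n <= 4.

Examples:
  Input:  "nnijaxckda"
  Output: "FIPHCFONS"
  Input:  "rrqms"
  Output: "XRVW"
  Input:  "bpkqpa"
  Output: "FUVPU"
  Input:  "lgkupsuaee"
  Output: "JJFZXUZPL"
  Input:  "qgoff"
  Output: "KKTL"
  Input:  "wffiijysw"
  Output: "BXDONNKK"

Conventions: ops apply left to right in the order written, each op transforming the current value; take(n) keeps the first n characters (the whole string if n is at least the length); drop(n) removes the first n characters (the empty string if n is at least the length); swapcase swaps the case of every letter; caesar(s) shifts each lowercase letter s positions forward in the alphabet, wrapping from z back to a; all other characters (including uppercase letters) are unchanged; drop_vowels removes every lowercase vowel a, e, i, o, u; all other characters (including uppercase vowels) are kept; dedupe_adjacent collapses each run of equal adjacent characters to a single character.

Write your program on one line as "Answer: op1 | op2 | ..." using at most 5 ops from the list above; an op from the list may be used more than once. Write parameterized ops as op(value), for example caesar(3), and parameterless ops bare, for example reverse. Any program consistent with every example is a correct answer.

drop(1) | caesar(5) | reverse | swapcase

Check, running the answer program on each example:
  "nnijaxckda" -> "nijaxckda" -> "snofchpif" -> "fiphcfons" -> "FIPHCFONS"
  "rrqms" -> "rqms" -> "wvrx" -> "xrvw" -> "XRVW"
  "bpkqpa" -> "pkqpa" -> "upvuf" -> "fuvpu" -> "FUVPU"
  "lgkupsuaee" -> "gkupsuaee" -> "lpzuxzfjj" -> "jjfzxuzpl" -> "JJFZXUZPL"
  "qgoff" -> "goff" -> "ltkk" -> "kktl" -> "KKTL"
  "wffiijysw" -> "ffiijysw" -> "kknnodxb" -> "bxdonnkk" -> "BXDONNKK"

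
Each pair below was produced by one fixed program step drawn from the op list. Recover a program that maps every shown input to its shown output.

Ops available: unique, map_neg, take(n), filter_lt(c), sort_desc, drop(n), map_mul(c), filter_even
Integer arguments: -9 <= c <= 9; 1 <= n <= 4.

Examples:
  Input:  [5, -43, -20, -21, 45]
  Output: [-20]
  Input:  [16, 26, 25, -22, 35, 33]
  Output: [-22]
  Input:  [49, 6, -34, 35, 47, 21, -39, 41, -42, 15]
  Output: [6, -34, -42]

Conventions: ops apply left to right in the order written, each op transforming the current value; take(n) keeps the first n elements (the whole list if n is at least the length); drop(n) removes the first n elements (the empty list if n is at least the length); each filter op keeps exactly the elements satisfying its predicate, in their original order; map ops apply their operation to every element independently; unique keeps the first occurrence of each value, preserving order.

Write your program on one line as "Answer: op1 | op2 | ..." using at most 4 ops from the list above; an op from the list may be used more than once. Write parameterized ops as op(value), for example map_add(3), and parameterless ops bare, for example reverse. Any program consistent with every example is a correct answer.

sort_desc | filter_lt(9) | filter_even

Check, running the answer program on each example:
  [5, -43, -20, -21, 45] -> [45, 5, -20, -21, -43] -> [5, -20, -21, -43] -> [-20]
  [16, 26, 25, -22, 35, 33] -> [35, 33, 26, 25, 16, -22] -> [-22] -> [-22]
  [49, 6, -34, 35, 47, 21, -39, 41, -42, 15] -> [49, 47, 41, 35, 21, 15, 6, -34, -39, -42] -> [6, -34, -39, -42] -> [6, -34, -42]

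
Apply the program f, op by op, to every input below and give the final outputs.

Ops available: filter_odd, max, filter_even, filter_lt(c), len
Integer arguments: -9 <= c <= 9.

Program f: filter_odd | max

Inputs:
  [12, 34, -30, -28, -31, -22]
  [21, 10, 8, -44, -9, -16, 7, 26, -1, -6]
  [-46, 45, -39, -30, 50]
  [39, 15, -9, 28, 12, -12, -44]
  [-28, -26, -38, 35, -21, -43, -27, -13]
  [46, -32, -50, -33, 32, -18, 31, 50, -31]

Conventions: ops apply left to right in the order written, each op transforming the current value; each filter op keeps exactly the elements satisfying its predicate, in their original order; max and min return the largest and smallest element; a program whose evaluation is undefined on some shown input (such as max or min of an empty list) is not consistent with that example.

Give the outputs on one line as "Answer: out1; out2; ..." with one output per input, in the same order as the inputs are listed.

Execution, op by op:
  [12, 34, -30, -28, -31, -22] -> [-31] -> -31
  [21, 10, 8, -44, -9, -16, 7, 26, -1, -6] -> [21, -9, 7, -1] -> 21
  [-46, 45, -39, -30, 50] -> [45, -39] -> 45
  [39, 15, -9, 28, 12, -12, -44] -> [39, 15, -9] -> 39
  [-28, -26, -38, 35, -21, -43, -27, -13] -> [35, -21, -43, -27, -13] -> 35
  [46, -32, -50, -33, 32, -18, 31, 50, -31] -> [-33, 31, -31] -> 31

-31; 21; 45; 39; 35; 31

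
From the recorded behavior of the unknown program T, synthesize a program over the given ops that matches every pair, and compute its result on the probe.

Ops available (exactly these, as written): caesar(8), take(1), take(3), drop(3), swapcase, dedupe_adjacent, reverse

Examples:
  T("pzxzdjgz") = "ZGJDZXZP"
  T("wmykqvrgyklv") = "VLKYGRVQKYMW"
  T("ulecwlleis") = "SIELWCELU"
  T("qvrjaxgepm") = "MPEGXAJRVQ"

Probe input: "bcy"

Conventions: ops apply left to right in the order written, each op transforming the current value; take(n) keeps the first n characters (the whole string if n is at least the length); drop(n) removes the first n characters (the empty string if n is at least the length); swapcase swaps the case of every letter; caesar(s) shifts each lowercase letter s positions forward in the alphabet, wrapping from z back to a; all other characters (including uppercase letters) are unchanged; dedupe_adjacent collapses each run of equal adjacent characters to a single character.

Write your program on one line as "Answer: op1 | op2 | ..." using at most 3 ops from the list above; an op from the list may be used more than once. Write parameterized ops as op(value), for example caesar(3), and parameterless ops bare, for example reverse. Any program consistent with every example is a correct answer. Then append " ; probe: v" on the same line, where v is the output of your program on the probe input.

reverse | swapcase | dedupe_adjacent ; probe: "YCB"

Check, running the answer program on each example:
  "pzxzdjgz" -> "zgjdzxzp" -> "ZGJDZXZP" -> "ZGJDZXZP"
  "wmykqvrgyklv" -> "vlkygrvqkymw" -> "VLKYGRVQKYMW" -> "VLKYGRVQKYMW"
  "ulecwlleis" -> "siellwcelu" -> "SIELLWCELU" -> "SIELWCELU"
  "qvrjaxgepm" -> "mpegxajrvq" -> "MPEGXAJRVQ" -> "MPEGXAJRVQ"
  probe: "bcy" -> "ycb" -> "YCB" -> "YCB"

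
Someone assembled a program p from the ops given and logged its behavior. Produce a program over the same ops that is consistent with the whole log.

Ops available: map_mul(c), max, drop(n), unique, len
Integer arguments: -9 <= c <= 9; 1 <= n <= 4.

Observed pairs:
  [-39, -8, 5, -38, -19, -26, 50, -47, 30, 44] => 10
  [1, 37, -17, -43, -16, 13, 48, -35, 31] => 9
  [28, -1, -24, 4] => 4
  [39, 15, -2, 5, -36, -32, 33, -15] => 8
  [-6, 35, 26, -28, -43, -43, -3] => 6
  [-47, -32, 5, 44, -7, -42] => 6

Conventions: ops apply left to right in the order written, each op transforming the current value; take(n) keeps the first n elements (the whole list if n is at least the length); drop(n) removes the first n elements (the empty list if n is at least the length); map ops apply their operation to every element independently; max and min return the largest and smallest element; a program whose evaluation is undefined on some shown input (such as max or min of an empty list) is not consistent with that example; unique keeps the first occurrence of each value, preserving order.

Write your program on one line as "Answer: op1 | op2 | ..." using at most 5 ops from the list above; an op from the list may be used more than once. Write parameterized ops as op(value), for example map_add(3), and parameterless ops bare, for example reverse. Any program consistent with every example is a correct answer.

map_mul(-9) | unique | map_mul(8) | len

Check, running the answer program on each example:
  [-39, -8, 5, -38, -19, -26, 50, -47, 30, 44] -> [351, 72, -45, 342, 171, 234, -450, 423, -270, -396] -> [351, 72, -45, 342, 171, 234, -450, 423, -270, -396] -> [2808, 576, -360, 2736, 1368, 1872, -3600, 3384, -2160, -3168] -> 10
  [1, 37, -17, -43, -16, 13, 48, -35, 31] -> [-9, -333, 153, 387, 144, -117, -432, 315, -279] -> [-9, -333, 153, 387, 144, -117, -432, 315, -279] -> [-72, -2664, 1224, 3096, 1152, -936, -3456, 2520, -2232] -> 9
  [28, -1, -24, 4] -> [-252, 9, 216, -36] -> [-252, 9, 216, -36] -> [-2016, 72, 1728, -288] -> 4
  [39, 15, -2, 5, -36, -32, 33, -15] -> [-351, -135, 18, -45, 324, 288, -297, 135] -> [-351, -135, 18, -45, 324, 288, -297, 135] -> [-2808, -1080, 144, -360, 2592, 2304, -2376, 1080] -> 8
  [-6, 35, 26, -28, -43, -43, -3] -> [54, -315, -234, 252, 387, 387, 27] -> [54, -315, -234, 252, 387, 27] -> [432, -2520, -1872, 2016, 3096, 216] -> 6
  [-47, -32, 5, 44, -7, -42] -> [423, 288, -45, -396, 63, 378] -> [423, 288, -45, -396, 63, 378] -> [3384, 2304, -360, -3168, 504, 3024] -> 6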